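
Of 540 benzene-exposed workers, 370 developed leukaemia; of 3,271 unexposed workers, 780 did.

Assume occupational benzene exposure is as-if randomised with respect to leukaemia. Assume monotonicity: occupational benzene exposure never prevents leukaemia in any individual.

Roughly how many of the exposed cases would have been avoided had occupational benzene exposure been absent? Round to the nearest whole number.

p₁ = P(outcome | exposed) = 370/540 = 0.68519
p₀ = P(outcome | unexposed) = 780/3271 = 0.23846
PN = (p₁ − p₀)/p₁ = (0.68519 − 0.23846) / 0.68519 ≈ 0.65198.
Attributable cases ≈ PN × (exposed cases) = 0.65198 × 370 ≈ 241.23.

about 241 cases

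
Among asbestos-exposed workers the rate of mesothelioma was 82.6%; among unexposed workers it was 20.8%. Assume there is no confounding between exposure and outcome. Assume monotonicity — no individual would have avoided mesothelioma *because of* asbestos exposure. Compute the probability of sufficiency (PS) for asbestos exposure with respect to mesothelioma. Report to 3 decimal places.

p₁ = 0.826, p₀ = 0.208.
Under exogeneity and monotonicity, PS = (p₁ − p₀) / (1 − p₀).
PS = (0.826 − 0.208) / (1 − 0.208) = 0.618 / 0.792 ≈ 0.7803

PS ≈ 0.780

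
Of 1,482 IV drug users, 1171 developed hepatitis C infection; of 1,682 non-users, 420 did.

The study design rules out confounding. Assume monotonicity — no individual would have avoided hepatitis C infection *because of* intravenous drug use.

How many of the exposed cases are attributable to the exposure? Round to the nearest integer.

about 801 cases

p₁ = P(outcome | exposed) = 1171/1482 = 0.79015
p₀ = P(outcome | unexposed) = 420/1682 = 0.2497
PN = (p₁ − p₀)/p₁ = (0.79015 − 0.2497) / 0.79015 ≈ 0.68398.
Attributable cases ≈ PN × (exposed cases) = 0.68398 × 1171 ≈ 800.94.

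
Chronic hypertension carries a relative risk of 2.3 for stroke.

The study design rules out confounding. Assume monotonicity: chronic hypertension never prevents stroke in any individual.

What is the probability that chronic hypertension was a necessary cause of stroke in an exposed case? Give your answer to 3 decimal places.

PN ≈ 0.565

Under exogeneity and monotonicity, PN = (RR − 1) / RR = 1 − 1/RR.
PN = (2.3 − 1) / 2.3 = 1.3 / 2.3 ≈ 0.5652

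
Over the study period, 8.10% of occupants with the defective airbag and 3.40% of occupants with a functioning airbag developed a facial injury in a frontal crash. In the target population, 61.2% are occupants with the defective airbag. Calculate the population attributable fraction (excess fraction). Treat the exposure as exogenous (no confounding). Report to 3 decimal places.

PAF ≈ 0.458

p₁ = 0.081, p₀ = 0.034.
Overall risk P(Y=1) = π·p₁ + (1−π)·p₀ = 0.612×0.081 + 0.388×0.034 = 0.062764.
Under exogeneity, PAF = [P(Y=1) − p₀] / P(Y=1).
PAF = (0.062764 − 0.034) / 0.062764 ≈ 0.4583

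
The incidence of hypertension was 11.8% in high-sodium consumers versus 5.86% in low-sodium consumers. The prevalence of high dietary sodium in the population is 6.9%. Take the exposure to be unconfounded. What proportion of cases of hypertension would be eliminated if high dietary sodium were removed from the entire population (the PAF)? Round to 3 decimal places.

PAF ≈ 0.065

p₁ = 0.118, p₀ = 0.0586.
Overall risk P(Y=1) = π·p₁ + (1−π)·p₀ = 0.069×0.118 + 0.931×0.0586 = 0.062699.
Under exogeneity, PAF = [P(Y=1) − p₀] / P(Y=1).
PAF = (0.062699 − 0.0586) / 0.062699 ≈ 0.0654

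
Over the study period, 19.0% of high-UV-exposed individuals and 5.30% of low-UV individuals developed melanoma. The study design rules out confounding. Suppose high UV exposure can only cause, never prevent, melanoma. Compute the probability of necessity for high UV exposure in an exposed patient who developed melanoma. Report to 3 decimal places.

p₁ = 0.19, p₀ = 0.053.
Under exogeneity and monotonicity, PN = (p₁ − p₀) / p₁.
PN = (0.19 − 0.053) / 0.19 = 0.137 / 0.19 ≈ 0.7211

PN ≈ 0.721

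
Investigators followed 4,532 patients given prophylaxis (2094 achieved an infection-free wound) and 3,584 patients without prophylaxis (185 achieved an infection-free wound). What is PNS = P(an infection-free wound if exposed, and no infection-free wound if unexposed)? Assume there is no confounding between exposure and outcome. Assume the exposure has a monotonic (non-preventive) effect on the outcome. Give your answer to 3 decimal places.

PNS ≈ 0.410

p₁ = P(outcome | exposed) = 2094/4532 = 0.46205
p₀ = P(outcome | unexposed) = 185/3584 = 0.051618
Under exogeneity and monotonicity, PNS = p₁ − p₀.
PNS = 0.46205 − 0.051618 = 0.41043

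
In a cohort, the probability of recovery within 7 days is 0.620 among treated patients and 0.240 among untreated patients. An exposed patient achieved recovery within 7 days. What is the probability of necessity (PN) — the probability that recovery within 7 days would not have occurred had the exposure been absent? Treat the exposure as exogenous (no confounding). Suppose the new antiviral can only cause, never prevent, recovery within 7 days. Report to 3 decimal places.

Let p₁ = 0.62, p₀ = 0.24.
Under exogeneity and monotonicity, PN = (p₁ − p₀) / p₁.
PN = (0.62 − 0.24) / 0.62 = 0.38 / 0.62 ≈ 0.6129

PN ≈ 0.613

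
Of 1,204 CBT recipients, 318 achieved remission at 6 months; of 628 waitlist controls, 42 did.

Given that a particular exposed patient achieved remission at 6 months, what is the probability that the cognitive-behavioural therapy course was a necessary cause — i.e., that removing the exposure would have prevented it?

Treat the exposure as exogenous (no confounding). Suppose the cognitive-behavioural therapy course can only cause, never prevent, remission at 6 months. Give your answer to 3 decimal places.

p₁ = P(outcome | exposed) = 318/1204 = 0.26412
p₀ = P(outcome | unexposed) = 42/628 = 0.066879
Under exogeneity and monotonicity, PN = (p₁ − p₀) / p₁.
PN = (0.26412 − 0.066879) / 0.26412 = 0.19724 / 0.26412 ≈ 0.7468

PN ≈ 0.747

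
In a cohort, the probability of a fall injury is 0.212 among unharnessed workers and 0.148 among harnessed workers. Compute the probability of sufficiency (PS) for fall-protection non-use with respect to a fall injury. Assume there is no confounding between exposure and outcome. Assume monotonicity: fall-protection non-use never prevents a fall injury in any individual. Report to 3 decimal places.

PS ≈ 0.075

Let p₁ = 0.212, p₀ = 0.148.
Under exogeneity and monotonicity, PS = (p₁ − p₀) / (1 − p₀).
PS = (0.212 − 0.148) / (1 − 0.148) = 0.064 / 0.852 ≈ 0.0751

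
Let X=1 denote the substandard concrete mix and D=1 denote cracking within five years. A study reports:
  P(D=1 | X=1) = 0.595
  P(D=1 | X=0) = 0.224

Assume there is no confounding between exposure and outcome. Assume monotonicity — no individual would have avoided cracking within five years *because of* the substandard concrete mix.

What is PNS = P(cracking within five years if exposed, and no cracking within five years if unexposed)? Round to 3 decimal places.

PNS ≈ 0.371

Let p₁ = 0.595, p₀ = 0.224.
Under exogeneity and monotonicity, PNS = p₁ − p₀.
PNS = 0.595 − 0.224 = 0.371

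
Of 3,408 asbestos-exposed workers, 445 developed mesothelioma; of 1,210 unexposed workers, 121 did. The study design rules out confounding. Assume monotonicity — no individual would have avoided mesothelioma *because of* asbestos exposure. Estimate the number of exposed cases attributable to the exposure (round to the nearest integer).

about 104 cases

p₁ = P(outcome | exposed) = 445/3408 = 0.13058
p₀ = P(outcome | unexposed) = 121/1210 = 0.1
PN = (p₁ − p₀)/p₁ = (0.13058 − 0.1) / 0.13058 ≈ 0.23416.
Attributable cases ≈ PN × (exposed cases) = 0.23416 × 445 ≈ 104.20.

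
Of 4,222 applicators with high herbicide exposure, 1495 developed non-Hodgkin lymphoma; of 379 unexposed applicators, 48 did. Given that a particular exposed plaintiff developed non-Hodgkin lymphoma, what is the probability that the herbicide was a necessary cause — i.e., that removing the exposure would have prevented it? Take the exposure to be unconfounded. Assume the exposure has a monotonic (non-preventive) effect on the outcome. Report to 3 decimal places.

p₁ = P(outcome | exposed) = 1495/4222 = 0.3541
p₀ = P(outcome | unexposed) = 48/379 = 0.12665
Under exogeneity and monotonicity, PN = (p₁ − p₀) / p₁.
PN = (0.3541 − 0.12665) / 0.3541 = 0.22745 / 0.3541 ≈ 0.6423

PN ≈ 0.642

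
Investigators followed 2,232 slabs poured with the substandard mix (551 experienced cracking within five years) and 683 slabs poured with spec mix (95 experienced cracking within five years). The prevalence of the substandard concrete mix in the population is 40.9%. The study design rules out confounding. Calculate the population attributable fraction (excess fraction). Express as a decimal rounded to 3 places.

PAF ≈ 0.241

p₁ = P(outcome | exposed) = 551/2232 = 0.24686
p₀ = P(outcome | unexposed) = 95/683 = 0.13909
Overall risk P(Y=1) = π·p₁ + (1−π)·p₀ = 0.409×0.24686 + 0.591×0.13909 = 0.18317.
Under exogeneity, PAF = [P(Y=1) − p₀] / P(Y=1).
PAF = (0.18317 − 0.13909) / 0.18317 ≈ 0.2406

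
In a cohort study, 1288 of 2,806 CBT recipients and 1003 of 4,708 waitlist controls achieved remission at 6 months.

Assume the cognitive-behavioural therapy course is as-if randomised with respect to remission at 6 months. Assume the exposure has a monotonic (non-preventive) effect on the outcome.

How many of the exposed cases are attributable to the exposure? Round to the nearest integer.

about 690 cases

p₁ = P(outcome | exposed) = 1288/2806 = 0.45902
p₀ = P(outcome | unexposed) = 1003/4708 = 0.21304
PN = (p₁ − p₀)/p₁ = (0.45902 − 0.21304) / 0.45902 ≈ 0.53587.
Attributable cases ≈ PN × (exposed cases) = 0.53587 × 1288 ≈ 690.21.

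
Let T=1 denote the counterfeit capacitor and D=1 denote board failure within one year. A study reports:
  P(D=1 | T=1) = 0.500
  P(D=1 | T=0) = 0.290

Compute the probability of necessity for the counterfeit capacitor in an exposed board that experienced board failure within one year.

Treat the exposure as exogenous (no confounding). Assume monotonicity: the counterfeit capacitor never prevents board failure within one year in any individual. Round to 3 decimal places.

PN ≈ 0.420

Let p₁ = 0.5, p₀ = 0.29.
Under exogeneity and monotonicity, PN = (p₁ − p₀) / p₁.
PN = (0.5 − 0.29) / 0.5 = 0.21 / 0.5 ≈ 0.4200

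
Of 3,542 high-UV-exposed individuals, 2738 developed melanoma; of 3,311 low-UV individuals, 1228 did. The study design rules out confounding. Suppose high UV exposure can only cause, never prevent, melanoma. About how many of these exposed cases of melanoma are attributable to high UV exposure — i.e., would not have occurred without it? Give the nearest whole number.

about 1424 cases

p₁ = P(outcome | exposed) = 2738/3542 = 0.77301
p₀ = P(outcome | unexposed) = 1228/3311 = 0.37088
PN = (p₁ − p₀)/p₁ = (0.77301 − 0.37088) / 0.77301 ≈ 0.52021.
Attributable cases ≈ PN × (exposed cases) = 0.52021 × 2738 ≈ 1424.33.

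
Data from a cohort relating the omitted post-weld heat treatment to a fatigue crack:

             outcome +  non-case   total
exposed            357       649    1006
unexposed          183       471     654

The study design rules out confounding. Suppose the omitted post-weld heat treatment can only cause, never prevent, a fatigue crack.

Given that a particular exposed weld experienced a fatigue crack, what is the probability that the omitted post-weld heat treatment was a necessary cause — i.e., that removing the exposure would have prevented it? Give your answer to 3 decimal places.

PN ≈ 0.211

p₁ = P(outcome | exposed) = 357/1006 = 0.35487
p₀ = P(outcome | unexposed) = 183/654 = 0.27982
Under exogeneity and monotonicity, PN = (p₁ − p₀)/p₁.
PN = (0.35487 − 0.27982) / 0.35487 ≈ 0.2115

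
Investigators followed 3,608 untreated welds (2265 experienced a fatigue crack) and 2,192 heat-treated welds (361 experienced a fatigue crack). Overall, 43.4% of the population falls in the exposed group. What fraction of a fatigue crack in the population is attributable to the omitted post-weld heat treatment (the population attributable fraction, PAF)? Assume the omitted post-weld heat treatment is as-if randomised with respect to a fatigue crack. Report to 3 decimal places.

p₁ = P(outcome | exposed) = 2265/3608 = 0.62777
p₀ = P(outcome | unexposed) = 361/2192 = 0.16469
Overall risk P(Y=1) = π·p₁ + (1−π)·p₀ = 0.434×0.62777 + 0.566×0.16469 = 0.36567.
Under exogeneity, PAF = [P(Y=1) − p₀] / P(Y=1).
PAF = (0.36567 − 0.16469) / 0.36567 ≈ 0.5496

PAF ≈ 0.550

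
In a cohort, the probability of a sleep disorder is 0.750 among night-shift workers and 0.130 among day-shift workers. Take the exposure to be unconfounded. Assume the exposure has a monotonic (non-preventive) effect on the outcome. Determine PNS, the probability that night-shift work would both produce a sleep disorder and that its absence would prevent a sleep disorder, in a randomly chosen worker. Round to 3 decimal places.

Let p₁ = 0.75, p₀ = 0.13.
Under exogeneity and monotonicity, PNS = p₁ − p₀.
PNS = 0.75 − 0.13 = 0.62

PNS ≈ 0.620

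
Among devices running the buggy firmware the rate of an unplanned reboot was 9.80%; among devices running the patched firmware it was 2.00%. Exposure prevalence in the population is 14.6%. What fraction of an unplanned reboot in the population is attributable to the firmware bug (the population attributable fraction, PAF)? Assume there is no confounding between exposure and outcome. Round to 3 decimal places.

PAF ≈ 0.363

p₁ = 0.098, p₀ = 0.02.
Overall risk P(Y=1) = π·p₁ + (1−π)·p₀ = 0.146×0.098 + 0.854×0.02 = 0.031388.
Under exogeneity, PAF = [P(Y=1) − p₀] / P(Y=1).
PAF = (0.031388 − 0.02) / 0.031388 ≈ 0.3628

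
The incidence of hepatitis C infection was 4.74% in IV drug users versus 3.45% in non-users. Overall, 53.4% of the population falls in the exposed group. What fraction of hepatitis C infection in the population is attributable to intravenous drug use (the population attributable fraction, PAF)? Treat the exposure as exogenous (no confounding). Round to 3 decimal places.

p₁ = 0.0474, p₀ = 0.0345.
Overall risk P(Y=1) = π·p₁ + (1−π)·p₀ = 0.534×0.0474 + 0.466×0.0345 = 0.041389.
Under exogeneity, PAF = [P(Y=1) − p₀] / P(Y=1).
PAF = (0.041389 − 0.0345) / 0.041389 ≈ 0.1664

PAF ≈ 0.166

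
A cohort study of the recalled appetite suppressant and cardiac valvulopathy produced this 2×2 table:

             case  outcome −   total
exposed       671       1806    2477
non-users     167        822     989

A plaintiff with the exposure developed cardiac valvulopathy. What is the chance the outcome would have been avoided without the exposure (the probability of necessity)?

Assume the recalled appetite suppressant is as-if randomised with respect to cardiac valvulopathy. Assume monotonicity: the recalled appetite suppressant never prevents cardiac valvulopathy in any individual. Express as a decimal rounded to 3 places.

PN ≈ 0.377

p₁ = P(outcome | exposed) = 671/2477 = 0.27089
p₀ = P(outcome | unexposed) = 167/989 = 0.16886
Under exogeneity and monotonicity, PN = (p₁ − p₀) / p₁.
PN = (0.27089 − 0.16886) / 0.27089 = 0.10203 / 0.27089 ≈ 0.3767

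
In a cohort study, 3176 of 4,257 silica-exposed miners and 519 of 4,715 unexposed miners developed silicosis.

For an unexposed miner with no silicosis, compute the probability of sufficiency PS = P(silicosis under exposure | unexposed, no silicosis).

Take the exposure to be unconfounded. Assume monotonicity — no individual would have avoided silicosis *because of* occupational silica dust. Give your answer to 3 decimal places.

PS ≈ 0.715

p₁ = P(outcome | exposed) = 3176/4257 = 0.74607
p₀ = P(outcome | unexposed) = 519/4715 = 0.11007
Under exogeneity and monotonicity, PS = (p₁ − p₀) / (1 − p₀).
PS = (0.74607 − 0.11007) / (1 − 0.11007) = 0.63599 / 0.88993 ≈ 0.7147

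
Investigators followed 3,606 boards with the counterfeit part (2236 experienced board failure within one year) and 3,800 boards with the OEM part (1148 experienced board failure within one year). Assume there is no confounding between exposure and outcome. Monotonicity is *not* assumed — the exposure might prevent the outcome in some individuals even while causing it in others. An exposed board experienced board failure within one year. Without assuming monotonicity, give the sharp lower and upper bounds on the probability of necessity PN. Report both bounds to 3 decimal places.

p₁ = P(outcome | exposed) = 2236/3606 = 0.62008
p₀ = P(outcome | unexposed) = 1148/3800 = 0.30211
Under exogeneity alone the bounds on PN are max{0,(p₁−p₀)/p₁} ≤ PN ≤ min{1,(1−p₀)/p₁}.
  lower = (p₁ − p₀)/p₁ = 0.31797 / 0.62008 ≈ 0.5128
  upper = min{1, (1 − p₀)/p₁} = 0.69789 / 0.62008 ≈ 1.1255 → capped at 1

0.513 ≤ PN ≤ 1.000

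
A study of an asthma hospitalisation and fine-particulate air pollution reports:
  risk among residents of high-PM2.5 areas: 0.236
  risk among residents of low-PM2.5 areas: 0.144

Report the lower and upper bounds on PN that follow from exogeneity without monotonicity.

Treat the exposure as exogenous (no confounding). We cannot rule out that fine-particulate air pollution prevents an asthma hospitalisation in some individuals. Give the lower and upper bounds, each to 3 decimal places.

Let p₁ = 0.236, p₀ = 0.144.
Under exogeneity alone the bounds on PN are max{0,(p₁−p₀)/p₁} ≤ PN ≤ min{1,(1−p₀)/p₁}.
  lower = (p₁ − p₀)/p₁ = 0.092 / 0.236 ≈ 0.3898
  upper = min{1, (1 − p₀)/p₁} = 0.856 / 0.236 ≈ 3.6271 → capped at 1

0.390 ≤ PN ≤ 1.000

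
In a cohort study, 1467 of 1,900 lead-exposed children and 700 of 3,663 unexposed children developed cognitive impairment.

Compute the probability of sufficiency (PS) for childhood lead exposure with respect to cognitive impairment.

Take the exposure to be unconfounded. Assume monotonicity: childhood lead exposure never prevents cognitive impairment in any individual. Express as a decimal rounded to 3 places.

p₁ = P(outcome | exposed) = 1467/1900 = 0.77211
p₀ = P(outcome | unexposed) = 700/3663 = 0.1911
Under exogeneity and monotonicity, PS = (p₁ − p₀) / (1 − p₀).
PS = (0.77211 − 0.1911) / (1 − 0.1911) = 0.58101 / 0.8089 ≈ 0.7183

PS ≈ 0.718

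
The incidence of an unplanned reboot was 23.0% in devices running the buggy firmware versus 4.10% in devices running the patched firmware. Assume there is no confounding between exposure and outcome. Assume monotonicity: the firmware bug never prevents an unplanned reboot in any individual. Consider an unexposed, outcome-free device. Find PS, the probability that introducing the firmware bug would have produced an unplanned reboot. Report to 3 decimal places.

PS ≈ 0.197

p₁ = 0.23, p₀ = 0.041.
Under exogeneity and monotonicity, PS = (p₁ − p₀) / (1 − p₀).
PS = (0.23 − 0.041) / (1 − 0.041) = 0.189 / 0.959 ≈ 0.1971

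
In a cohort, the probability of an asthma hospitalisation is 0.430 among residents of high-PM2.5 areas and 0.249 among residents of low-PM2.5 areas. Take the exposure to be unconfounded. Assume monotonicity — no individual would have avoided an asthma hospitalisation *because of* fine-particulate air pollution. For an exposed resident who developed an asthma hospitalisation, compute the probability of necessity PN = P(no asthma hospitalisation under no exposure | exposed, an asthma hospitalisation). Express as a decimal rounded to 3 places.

Let p₁ = 0.43, p₀ = 0.249.
Under exogeneity and monotonicity, PN = (p₁ − p₀) / p₁.
PN = (0.43 − 0.249) / 0.43 = 0.181 / 0.43 ≈ 0.4209

PN ≈ 0.421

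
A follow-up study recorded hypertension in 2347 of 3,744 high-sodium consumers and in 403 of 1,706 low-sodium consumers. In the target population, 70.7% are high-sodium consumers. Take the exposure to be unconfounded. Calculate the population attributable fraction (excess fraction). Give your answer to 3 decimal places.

PAF ≈ 0.539

p₁ = P(outcome | exposed) = 2347/3744 = 0.62687
p₀ = P(outcome | unexposed) = 403/1706 = 0.23623
Overall risk P(Y=1) = π·p₁ + (1−π)·p₀ = 0.707×0.62687 + 0.293×0.23623 = 0.51241.
Under exogeneity, PAF = [P(Y=1) − p₀] / P(Y=1).
PAF = (0.51241 − 0.23623) / 0.51241 ≈ 0.5390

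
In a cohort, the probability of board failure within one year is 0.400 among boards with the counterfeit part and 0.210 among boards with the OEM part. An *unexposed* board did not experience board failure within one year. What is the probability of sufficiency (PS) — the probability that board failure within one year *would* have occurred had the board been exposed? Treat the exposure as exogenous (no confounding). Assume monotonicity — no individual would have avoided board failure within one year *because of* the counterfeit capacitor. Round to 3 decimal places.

Let p₁ = 0.4, p₀ = 0.21.
Under exogeneity and monotonicity, PS = (p₁ − p₀) / (1 − p₀).
PS = (0.4 − 0.21) / (1 − 0.21) = 0.19 / 0.79 ≈ 0.2405

PS ≈ 0.241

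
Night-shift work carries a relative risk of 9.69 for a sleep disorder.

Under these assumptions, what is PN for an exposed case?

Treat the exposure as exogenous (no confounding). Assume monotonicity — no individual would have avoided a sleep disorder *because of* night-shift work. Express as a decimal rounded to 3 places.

PN ≈ 0.897

Under exogeneity and monotonicity, PN = (RR − 1) / RR = 1 − 1/RR.
PN = (9.69 − 1) / 9.69 = 8.69 / 9.69 ≈ 0.8968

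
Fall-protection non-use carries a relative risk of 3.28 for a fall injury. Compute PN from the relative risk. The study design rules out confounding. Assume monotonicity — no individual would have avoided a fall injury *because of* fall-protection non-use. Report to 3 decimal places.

PN ≈ 0.695

Under exogeneity and monotonicity, PN = (RR − 1) / RR = 1 − 1/RR.
PN = (3.28 − 1) / 3.28 = 2.28 / 3.28 ≈ 0.6951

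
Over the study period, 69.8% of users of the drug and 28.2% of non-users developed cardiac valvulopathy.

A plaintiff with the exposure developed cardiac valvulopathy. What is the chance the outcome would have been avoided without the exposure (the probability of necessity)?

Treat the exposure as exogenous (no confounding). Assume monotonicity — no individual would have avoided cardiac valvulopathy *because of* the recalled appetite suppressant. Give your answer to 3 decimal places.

PN ≈ 0.596

p₁ = 0.698, p₀ = 0.282.
Under exogeneity and monotonicity, PN = (p₁ − p₀) / p₁.
PN = (0.698 − 0.282) / 0.698 = 0.416 / 0.698 ≈ 0.5960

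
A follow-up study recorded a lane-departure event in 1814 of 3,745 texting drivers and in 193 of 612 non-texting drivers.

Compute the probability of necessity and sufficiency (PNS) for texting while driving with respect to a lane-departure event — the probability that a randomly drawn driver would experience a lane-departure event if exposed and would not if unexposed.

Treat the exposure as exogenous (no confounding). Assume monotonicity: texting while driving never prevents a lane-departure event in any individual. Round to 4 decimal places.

p₁ = P(outcome | exposed) = 1814/3745 = 0.48438
p₀ = P(outcome | unexposed) = 193/612 = 0.31536
Under exogeneity and monotonicity, PNS = p₁ − p₀.
PNS = 0.48438 − 0.31536 = 0.16902

PNS ≈ 0.1690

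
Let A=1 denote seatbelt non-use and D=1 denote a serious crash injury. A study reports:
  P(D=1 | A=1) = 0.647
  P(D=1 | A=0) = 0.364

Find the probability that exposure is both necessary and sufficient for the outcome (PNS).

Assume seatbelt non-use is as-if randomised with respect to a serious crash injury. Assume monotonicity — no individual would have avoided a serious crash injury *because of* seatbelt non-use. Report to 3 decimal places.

Let p₁ = 0.647, p₀ = 0.364.
Under exogeneity and monotonicity, PNS = p₁ − p₀.
PNS = 0.647 − 0.364 = 0.283

PNS ≈ 0.283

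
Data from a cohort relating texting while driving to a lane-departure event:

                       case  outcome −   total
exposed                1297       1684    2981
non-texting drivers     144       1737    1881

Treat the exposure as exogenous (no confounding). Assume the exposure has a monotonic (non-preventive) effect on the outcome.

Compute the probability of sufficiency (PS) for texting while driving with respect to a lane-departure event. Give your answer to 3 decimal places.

PS ≈ 0.388

p₁ = P(outcome | exposed) = 1297/2981 = 0.43509
p₀ = P(outcome | unexposed) = 144/1881 = 0.076555
Under exogeneity and monotonicity, PS = (p₁ − p₀) / (1 − p₀).
PS = (0.43509 − 0.076555) / (1 − 0.076555) = 0.35853 / 0.92344 ≈ 0.3883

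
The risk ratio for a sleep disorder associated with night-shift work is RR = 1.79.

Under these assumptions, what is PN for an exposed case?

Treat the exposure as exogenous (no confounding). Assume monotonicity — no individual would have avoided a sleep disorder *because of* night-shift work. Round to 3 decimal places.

Under exogeneity and monotonicity, PN = (RR − 1) / RR = 1 − 1/RR.
PN = (1.79 − 1) / 1.79 = 0.79 / 1.79 ≈ 0.4413

PN ≈ 0.441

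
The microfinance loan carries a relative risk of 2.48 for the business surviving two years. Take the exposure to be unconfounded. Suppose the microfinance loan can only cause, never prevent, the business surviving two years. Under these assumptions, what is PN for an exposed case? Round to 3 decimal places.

Under exogeneity and monotonicity, PN = (RR − 1) / RR = 1 − 1/RR.
PN = (2.48 − 1) / 2.48 = 1.48 / 2.48 ≈ 0.5968

PN ≈ 0.597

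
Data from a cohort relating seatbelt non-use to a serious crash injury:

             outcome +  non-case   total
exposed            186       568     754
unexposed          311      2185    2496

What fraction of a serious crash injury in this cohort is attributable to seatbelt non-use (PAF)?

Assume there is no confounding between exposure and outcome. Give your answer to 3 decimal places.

p₁ = P(outcome | exposed) = 186/754 = 0.24668
p₀ = P(outcome | unexposed) = 311/2496 = 0.1246
Exposure prevalence π = 754/3250 = 0.232; overall risk P(Y=1) = 0.15292.
Under exogeneity, PAF = [P(Y=1) − p₀]/P(Y=1).
PAF = (0.15292 − 0.1246) / 0.15292 ≈ 0.1852

PAF ≈ 0.185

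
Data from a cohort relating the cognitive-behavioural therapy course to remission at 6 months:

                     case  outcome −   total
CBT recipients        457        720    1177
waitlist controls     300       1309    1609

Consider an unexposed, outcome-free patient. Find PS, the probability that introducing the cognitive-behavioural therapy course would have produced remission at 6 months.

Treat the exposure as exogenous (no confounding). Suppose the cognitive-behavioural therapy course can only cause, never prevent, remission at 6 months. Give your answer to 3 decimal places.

PS ≈ 0.248

p₁ = P(outcome | exposed) = 457/1177 = 0.38828
p₀ = P(outcome | unexposed) = 300/1609 = 0.18645
Under exogeneity and monotonicity, PS = (p₁ − p₀) / (1 − p₀).
PS = (0.38828 − 0.18645) / (1 − 0.18645) = 0.20182 / 0.81355 ≈ 0.2481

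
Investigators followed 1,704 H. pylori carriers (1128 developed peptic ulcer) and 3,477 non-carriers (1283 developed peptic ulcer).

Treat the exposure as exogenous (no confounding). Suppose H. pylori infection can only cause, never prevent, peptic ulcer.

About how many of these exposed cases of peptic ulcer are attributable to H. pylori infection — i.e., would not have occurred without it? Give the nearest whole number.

about 499 cases

p₁ = P(outcome | exposed) = 1128/1704 = 0.66197
p₀ = P(outcome | unexposed) = 1283/3477 = 0.369
PN = (p₁ − p₀)/p₁ = (0.66197 − 0.369) / 0.66197 ≈ 0.44258.
Attributable cases ≈ PN × (exposed cases) = 0.44258 × 1128 ≈ 499.23.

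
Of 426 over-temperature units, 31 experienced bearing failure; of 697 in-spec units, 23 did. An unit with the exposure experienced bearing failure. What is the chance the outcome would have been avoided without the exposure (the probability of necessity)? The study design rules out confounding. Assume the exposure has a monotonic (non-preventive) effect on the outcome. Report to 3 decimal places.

PN ≈ 0.547

p₁ = P(outcome | exposed) = 31/426 = 0.07277
p₀ = P(outcome | unexposed) = 23/697 = 0.032999
Under exogeneity and monotonicity, PN = (p₁ − p₀) / p₁.
PN = (0.07277 − 0.032999) / 0.07277 = 0.039771 / 0.07277 ≈ 0.5465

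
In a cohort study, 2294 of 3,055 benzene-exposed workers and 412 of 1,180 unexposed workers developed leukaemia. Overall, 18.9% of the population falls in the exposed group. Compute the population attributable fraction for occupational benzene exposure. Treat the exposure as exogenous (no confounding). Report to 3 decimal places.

PAF ≈ 0.179

p₁ = P(outcome | exposed) = 2294/3055 = 0.7509
p₀ = P(outcome | unexposed) = 412/1180 = 0.34915
Overall risk P(Y=1) = π·p₁ + (1−π)·p₀ = 0.189×0.7509 + 0.811×0.34915 = 0.42508.
Under exogeneity, PAF = [P(Y=1) − p₀] / P(Y=1).
PAF = (0.42508 − 0.34915) / 0.42508 ≈ 0.1786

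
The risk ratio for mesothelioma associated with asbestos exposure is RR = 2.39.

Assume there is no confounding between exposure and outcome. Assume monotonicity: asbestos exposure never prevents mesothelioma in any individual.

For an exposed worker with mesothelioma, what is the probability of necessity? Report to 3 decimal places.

Under exogeneity and monotonicity, PN = (RR − 1) / RR = 1 − 1/RR.
PN = (2.39 − 1) / 2.39 = 1.39 / 2.39 ≈ 0.5816

PN ≈ 0.582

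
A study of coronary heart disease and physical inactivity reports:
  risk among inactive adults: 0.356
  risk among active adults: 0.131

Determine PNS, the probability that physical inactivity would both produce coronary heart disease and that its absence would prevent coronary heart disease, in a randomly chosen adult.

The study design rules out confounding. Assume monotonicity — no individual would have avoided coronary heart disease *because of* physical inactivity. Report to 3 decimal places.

PNS ≈ 0.225

Let p₁ = 0.356, p₀ = 0.131.
Under exogeneity and monotonicity, PNS = p₁ − p₀.
PNS = 0.356 − 0.131 = 0.225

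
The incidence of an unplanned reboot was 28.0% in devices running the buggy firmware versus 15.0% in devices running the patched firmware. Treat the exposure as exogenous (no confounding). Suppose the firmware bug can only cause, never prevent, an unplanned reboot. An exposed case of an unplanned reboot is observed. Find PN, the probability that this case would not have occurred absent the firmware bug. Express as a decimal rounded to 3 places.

p₁ = 0.28, p₀ = 0.15.
Under exogeneity and monotonicity, PN = (p₁ − p₀) / p₁.
PN = (0.28 − 0.15) / 0.28 = 0.13 / 0.28 ≈ 0.4643

PN ≈ 0.464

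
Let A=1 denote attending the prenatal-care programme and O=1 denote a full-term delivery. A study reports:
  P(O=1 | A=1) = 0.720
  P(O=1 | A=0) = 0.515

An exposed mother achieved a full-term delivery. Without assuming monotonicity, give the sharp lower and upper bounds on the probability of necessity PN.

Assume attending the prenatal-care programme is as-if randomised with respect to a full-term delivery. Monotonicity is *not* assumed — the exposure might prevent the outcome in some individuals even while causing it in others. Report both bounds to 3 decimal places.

0.285 ≤ PN ≤ 0.674

Let p₁ = 0.72, p₀ = 0.515.
Under exogeneity alone the bounds on PN are max{0,(p₁−p₀)/p₁} ≤ PN ≤ min{1,(1−p₀)/p₁}.
  lower = (p₁ − p₀)/p₁ = 0.205 / 0.72 ≈ 0.2847
  upper = min{1, (1 − p₀)/p₁} = 0.485 / 0.72 ≈ 0.6736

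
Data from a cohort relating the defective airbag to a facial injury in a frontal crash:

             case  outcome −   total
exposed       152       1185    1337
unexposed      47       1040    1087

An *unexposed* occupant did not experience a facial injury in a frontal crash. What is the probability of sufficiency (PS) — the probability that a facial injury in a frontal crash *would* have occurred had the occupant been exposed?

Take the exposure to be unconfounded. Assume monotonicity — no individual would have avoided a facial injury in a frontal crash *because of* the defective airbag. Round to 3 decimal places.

p₁ = P(outcome | exposed) = 152/1337 = 0.11369
p₀ = P(outcome | unexposed) = 47/1087 = 0.043238
Under exogeneity and monotonicity, PS = (p₁ − p₀) / (1 − p₀).
PS = (0.11369 − 0.043238) / (1 − 0.043238) = 0.070449 / 0.95676 ≈ 0.0736

PS ≈ 0.074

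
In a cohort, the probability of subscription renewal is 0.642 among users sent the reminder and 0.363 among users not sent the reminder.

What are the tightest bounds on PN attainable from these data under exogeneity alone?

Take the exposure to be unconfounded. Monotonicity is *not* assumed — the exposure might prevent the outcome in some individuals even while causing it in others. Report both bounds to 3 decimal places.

Let p₁ = 0.642, p₀ = 0.363.
Under exogeneity alone the bounds on PN are max{0,(p₁−p₀)/p₁} ≤ PN ≤ min{1,(1−p₀)/p₁}.
  lower = (p₁ − p₀)/p₁ = 0.279 / 0.642 ≈ 0.4346
  upper = min{1, (1 − p₀)/p₁} = 0.637 / 0.642 ≈ 0.9922

0.435 ≤ PN ≤ 0.992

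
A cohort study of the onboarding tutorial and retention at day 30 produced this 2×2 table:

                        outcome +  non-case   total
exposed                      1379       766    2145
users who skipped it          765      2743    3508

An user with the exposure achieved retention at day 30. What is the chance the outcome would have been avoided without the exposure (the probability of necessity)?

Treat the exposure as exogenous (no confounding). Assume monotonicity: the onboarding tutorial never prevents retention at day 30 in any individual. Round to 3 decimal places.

p₁ = P(outcome | exposed) = 1379/2145 = 0.64289
p₀ = P(outcome | unexposed) = 765/3508 = 0.21807
Under exogeneity and monotonicity, PN = (p₁ − p₀)/p₁.
PN = (0.64289 − 0.21807) / 0.64289 ≈ 0.6608

PN ≈ 0.661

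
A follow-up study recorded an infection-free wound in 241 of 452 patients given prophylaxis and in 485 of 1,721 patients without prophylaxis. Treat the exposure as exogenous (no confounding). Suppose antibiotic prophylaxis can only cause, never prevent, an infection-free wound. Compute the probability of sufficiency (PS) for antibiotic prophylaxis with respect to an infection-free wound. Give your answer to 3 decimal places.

PS ≈ 0.350

p₁ = P(outcome | exposed) = 241/452 = 0.53319
p₀ = P(outcome | unexposed) = 485/1721 = 0.28181
Under exogeneity and monotonicity, PS = (p₁ − p₀) / (1 − p₀).
PS = (0.53319 − 0.28181) / (1 − 0.28181) = 0.25137 / 0.71819 ≈ 0.3500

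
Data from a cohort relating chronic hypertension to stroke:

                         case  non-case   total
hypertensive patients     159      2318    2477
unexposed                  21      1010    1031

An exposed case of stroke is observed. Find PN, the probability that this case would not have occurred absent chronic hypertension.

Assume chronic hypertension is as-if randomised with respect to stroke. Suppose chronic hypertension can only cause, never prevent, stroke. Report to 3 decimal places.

p₁ = P(outcome | exposed) = 159/2477 = 0.064191
p₀ = P(outcome | unexposed) = 21/1031 = 0.020369
Under exogeneity and monotonicity, PN = (p₁ − p₀)/p₁.
PN = (0.064191 − 0.020369) / 0.064191 ≈ 0.6827

PN ≈ 0.683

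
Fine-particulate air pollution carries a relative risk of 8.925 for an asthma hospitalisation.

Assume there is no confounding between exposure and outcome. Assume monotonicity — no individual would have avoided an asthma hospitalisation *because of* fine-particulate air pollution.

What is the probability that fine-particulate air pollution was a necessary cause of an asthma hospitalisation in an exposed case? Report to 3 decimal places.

Under exogeneity and monotonicity, PN = (RR − 1) / RR = 1 − 1/RR.
PN = (8.925 − 1) / 8.925 = 7.925 / 8.925 ≈ 0.8880

PN ≈ 0.888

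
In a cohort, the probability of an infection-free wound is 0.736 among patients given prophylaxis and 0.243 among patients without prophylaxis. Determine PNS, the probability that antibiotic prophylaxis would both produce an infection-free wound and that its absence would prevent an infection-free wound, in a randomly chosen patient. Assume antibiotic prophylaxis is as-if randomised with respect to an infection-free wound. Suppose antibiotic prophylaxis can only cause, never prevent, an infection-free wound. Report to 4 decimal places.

PNS ≈ 0.4930

Let p₁ = 0.736, p₀ = 0.243.
Under exogeneity and monotonicity, PNS = p₁ − p₀.
PNS = 0.736 − 0.243 = 0.493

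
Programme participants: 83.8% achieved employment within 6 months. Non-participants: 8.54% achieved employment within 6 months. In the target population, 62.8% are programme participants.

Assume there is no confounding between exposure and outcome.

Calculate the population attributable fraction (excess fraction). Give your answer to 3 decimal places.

p₁ = 0.838, p₀ = 0.0854.
Overall risk P(Y=1) = π·p₁ + (1−π)·p₀ = 0.628×0.838 + 0.372×0.0854 = 0.55803.
Under exogeneity, PAF = [P(Y=1) − p₀] / P(Y=1).
PAF = (0.55803 − 0.0854) / 0.55803 ≈ 0.8470

PAF ≈ 0.847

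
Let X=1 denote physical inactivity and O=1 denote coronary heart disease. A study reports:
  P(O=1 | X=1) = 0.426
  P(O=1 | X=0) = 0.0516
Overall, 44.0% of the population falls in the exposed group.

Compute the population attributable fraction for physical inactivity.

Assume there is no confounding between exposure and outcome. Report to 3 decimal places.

Let p₁ = 0.426, p₀ = 0.0516.
Overall risk P(Y=1) = π·p₁ + (1−π)·p₀ = 0.44×0.426 + 0.56×0.0516 = 0.21634.
Under exogeneity, PAF = [P(Y=1) − p₀] / P(Y=1).
PAF = (0.21634 − 0.0516) / 0.21634 ≈ 0.7615

PAF ≈ 0.761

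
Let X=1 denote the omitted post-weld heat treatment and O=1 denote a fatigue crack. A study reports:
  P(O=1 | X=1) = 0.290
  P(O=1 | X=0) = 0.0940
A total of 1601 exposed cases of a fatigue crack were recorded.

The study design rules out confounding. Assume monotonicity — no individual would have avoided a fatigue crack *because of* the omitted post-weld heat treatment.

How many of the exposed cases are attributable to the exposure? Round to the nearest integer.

Let p₁ = 0.29, p₀ = 0.094.
PN = (p₁ − p₀)/p₁ = (0.29 − 0.094) / 0.29 ≈ 0.67586.
Attributable cases ≈ PN × (exposed cases) = 0.67586 × 1601 ≈ 1082.06.

about 1082 cases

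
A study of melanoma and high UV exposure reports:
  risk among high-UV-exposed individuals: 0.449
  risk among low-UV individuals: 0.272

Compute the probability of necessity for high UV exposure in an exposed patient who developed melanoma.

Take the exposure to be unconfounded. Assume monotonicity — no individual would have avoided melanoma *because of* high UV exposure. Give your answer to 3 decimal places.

Let p₁ = 0.449, p₀ = 0.272.
Under exogeneity and monotonicity, PN = (p₁ − p₀) / p₁.
PN = (0.449 − 0.272) / 0.449 = 0.177 / 0.449 ≈ 0.3942

PN ≈ 0.394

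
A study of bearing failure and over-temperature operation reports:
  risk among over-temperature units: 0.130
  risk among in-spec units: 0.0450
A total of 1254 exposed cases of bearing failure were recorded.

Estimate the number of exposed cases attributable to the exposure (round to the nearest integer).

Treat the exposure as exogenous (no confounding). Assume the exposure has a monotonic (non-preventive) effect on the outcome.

about 820 cases

Let p₁ = 0.13, p₀ = 0.045.
PN = (p₁ − p₀)/p₁ = (0.13 − 0.045) / 0.13 ≈ 0.65385.
Attributable cases ≈ PN × (exposed cases) = 0.65385 × 1254 ≈ 819.92.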